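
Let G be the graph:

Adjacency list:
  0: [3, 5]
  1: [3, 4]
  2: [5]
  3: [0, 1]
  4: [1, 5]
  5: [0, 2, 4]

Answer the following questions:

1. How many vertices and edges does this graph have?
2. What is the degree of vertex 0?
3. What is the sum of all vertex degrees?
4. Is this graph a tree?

Count: 6 vertices, 6 edges.
Vertex 0 has neighbors [3, 5], degree = 2.
Handshaking lemma: 2 * 6 = 12.
A tree on 6 vertices has 5 edges. This graph has 6 edges (1 extra). Not a tree.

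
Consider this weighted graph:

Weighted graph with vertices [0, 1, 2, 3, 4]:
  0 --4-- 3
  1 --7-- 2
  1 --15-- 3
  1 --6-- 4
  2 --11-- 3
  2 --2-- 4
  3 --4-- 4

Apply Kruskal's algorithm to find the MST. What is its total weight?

Applying Kruskal's algorithm (sort edges by weight, add if no cycle):
  Add (2,4) w=2
  Add (0,3) w=4
  Add (3,4) w=4
  Add (1,4) w=6
  Skip (1,2) w=7 (creates cycle)
  Skip (2,3) w=11 (creates cycle)
  Skip (1,3) w=15 (creates cycle)
MST weight = 16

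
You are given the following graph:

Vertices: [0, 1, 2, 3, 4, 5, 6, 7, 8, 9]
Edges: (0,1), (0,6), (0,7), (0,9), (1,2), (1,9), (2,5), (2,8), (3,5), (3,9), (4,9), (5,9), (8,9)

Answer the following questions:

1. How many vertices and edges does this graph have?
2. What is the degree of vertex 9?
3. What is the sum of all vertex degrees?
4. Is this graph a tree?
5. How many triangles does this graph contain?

Count: 10 vertices, 13 edges.
Vertex 9 has neighbors [0, 1, 3, 4, 5, 8], degree = 6.
Handshaking lemma: 2 * 13 = 26.
A tree on 10 vertices has 9 edges. This graph has 13 edges (4 extra). Not a tree.
Number of triangles = 2.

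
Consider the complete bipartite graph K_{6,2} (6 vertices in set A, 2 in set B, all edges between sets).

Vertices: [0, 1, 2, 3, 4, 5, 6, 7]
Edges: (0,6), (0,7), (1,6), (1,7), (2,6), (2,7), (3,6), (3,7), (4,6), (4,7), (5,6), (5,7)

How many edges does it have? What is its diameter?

K_{6,2} has 6 * 2 = 12 edges.
Any vertex reaches any opposite-side vertex in 1 step; same-side vertices reach in 2 steps via any opposite-side vertex.
Diameter = 2.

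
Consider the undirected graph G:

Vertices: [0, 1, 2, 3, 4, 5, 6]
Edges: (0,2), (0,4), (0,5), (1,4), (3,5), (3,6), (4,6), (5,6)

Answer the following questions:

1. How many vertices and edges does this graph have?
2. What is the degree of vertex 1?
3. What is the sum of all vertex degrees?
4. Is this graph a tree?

Count: 7 vertices, 8 edges.
Vertex 1 has neighbors [4], degree = 1.
Handshaking lemma: 2 * 8 = 16.
A tree on 7 vertices has 6 edges. This graph has 8 edges (2 extra). Not a tree.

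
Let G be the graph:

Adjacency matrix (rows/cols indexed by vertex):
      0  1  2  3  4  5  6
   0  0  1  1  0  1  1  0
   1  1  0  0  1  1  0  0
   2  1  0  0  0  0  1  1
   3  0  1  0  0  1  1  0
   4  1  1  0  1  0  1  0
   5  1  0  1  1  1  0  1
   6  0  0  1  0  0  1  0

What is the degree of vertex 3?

Vertex 3 has neighbors [1, 4, 5], so deg(3) = 3.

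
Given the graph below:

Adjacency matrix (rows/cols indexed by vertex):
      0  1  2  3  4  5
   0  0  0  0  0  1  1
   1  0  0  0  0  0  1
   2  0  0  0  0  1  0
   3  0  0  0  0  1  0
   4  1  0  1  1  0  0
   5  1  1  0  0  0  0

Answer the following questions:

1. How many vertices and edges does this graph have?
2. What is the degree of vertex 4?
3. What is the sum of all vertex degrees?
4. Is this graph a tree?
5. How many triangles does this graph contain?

Count: 6 vertices, 5 edges.
Vertex 4 has neighbors [0, 2, 3], degree = 3.
Handshaking lemma: 2 * 5 = 10.
A graph is a tree iff it is connected and has exactly n-1 edges. This graph is connected (all 6 vertices in one component) and has 6-1 = 5 edges. It is a tree.
Number of triangles = 0.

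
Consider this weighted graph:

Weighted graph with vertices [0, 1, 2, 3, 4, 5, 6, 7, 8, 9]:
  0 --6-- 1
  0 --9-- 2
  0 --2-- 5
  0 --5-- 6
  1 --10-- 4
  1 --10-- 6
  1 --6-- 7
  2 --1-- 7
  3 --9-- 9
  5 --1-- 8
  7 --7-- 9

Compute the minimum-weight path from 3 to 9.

Using Dijkstra's algorithm from vertex 3:
Shortest path: 3 -> 9
Total weight: 9 = 9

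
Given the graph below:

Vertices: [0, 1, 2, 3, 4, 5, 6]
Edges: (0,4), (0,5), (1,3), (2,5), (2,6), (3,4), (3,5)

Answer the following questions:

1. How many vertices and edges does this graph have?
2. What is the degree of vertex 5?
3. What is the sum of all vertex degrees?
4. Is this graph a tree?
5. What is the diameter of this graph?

Count: 7 vertices, 7 edges.
Vertex 5 has neighbors [0, 2, 3], degree = 3.
Handshaking lemma: 2 * 7 = 14.
A tree on 7 vertices has 6 edges. This graph has 7 edges (1 extra). Not a tree.
Diameter (longest shortest path) = 4.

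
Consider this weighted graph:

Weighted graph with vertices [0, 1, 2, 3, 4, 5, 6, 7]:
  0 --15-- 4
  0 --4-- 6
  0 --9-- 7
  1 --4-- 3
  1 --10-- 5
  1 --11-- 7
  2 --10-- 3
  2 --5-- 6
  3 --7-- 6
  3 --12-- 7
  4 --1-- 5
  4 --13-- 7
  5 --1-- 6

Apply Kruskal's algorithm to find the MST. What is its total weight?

Applying Kruskal's algorithm (sort edges by weight, add if no cycle):
  Add (4,5) w=1
  Add (5,6) w=1
  Add (0,6) w=4
  Add (1,3) w=4
  Add (2,6) w=5
  Add (3,6) w=7
  Add (0,7) w=9
  Skip (1,5) w=10 (creates cycle)
  Skip (2,3) w=10 (creates cycle)
  Skip (1,7) w=11 (creates cycle)
  Skip (3,7) w=12 (creates cycle)
  Skip (4,7) w=13 (creates cycle)
  Skip (0,4) w=15 (creates cycle)
MST weight = 31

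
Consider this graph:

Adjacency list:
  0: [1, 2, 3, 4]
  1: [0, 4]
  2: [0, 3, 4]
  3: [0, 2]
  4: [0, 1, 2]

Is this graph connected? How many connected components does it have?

Checking connectivity: the graph has 1 connected component(s).
All vertices are reachable from each other. The graph IS connected.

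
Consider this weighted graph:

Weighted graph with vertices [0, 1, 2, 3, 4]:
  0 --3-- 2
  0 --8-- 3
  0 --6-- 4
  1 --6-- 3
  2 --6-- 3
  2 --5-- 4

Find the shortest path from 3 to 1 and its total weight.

Using Dijkstra's algorithm from vertex 3:
Shortest path: 3 -> 1
Total weight: 6 = 6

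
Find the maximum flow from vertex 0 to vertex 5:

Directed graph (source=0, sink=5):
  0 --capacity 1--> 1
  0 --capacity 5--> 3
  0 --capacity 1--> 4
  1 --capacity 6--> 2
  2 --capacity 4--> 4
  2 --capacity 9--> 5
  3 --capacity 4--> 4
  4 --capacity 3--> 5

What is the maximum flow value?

Computing max flow:
  Flow on (0->1): 1/1
  Flow on (0->3): 3/5
  Flow on (1->2): 1/6
  Flow on (2->5): 1/9
  Flow on (3->4): 3/4
  Flow on (4->5): 3/3
Maximum flow = 4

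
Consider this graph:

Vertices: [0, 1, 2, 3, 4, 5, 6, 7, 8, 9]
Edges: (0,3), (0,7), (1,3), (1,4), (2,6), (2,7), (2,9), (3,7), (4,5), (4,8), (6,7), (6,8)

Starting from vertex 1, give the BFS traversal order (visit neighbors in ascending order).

BFS from vertex 1 (neighbors processed in ascending order):
Visit order: 1, 3, 4, 0, 7, 5, 8, 2, 6, 9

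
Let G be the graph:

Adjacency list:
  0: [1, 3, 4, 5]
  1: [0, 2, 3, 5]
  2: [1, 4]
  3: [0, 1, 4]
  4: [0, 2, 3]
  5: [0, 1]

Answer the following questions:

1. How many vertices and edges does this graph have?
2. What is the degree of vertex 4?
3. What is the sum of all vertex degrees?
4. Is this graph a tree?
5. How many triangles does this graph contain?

Count: 6 vertices, 9 edges.
Vertex 4 has neighbors [0, 2, 3], degree = 3.
Handshaking lemma: 2 * 9 = 18.
A tree on 6 vertices has 5 edges. This graph has 9 edges (4 extra). Not a tree.
Number of triangles = 3.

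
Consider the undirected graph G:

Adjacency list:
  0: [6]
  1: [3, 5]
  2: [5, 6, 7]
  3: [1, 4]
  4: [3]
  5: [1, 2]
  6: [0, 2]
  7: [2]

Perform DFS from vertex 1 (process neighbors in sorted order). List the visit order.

DFS from vertex 1 (neighbors processed in ascending order):
Visit order: 1, 3, 4, 5, 2, 6, 0, 7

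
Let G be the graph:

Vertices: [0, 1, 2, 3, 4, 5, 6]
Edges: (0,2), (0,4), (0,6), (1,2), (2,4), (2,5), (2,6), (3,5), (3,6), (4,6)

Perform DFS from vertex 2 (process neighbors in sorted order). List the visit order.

DFS from vertex 2 (neighbors processed in ascending order):
Visit order: 2, 0, 4, 6, 3, 5, 1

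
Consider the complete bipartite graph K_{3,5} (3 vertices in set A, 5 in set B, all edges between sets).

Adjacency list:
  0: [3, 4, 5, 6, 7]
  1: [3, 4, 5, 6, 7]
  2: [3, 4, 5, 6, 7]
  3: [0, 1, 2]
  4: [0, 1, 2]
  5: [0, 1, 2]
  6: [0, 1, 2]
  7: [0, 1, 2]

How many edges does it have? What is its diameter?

K_{3,5} has 3 * 5 = 15 edges.
Any vertex reaches any opposite-side vertex in 1 step; same-side vertices reach in 2 steps via any opposite-side vertex.
Diameter = 2.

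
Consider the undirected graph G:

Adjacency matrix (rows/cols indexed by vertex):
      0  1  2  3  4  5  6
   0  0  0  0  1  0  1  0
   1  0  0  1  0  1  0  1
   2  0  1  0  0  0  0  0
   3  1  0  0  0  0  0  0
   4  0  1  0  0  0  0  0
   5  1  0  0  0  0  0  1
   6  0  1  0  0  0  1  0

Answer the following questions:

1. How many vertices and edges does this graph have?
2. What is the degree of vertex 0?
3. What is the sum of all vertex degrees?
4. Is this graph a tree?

Count: 7 vertices, 6 edges.
Vertex 0 has neighbors [3, 5], degree = 2.
Handshaking lemma: 2 * 6 = 12.
A graph is a tree iff it is connected and has exactly n-1 edges. This graph is connected (all 7 vertices in one component) and has 7-1 = 6 edges. It is a tree.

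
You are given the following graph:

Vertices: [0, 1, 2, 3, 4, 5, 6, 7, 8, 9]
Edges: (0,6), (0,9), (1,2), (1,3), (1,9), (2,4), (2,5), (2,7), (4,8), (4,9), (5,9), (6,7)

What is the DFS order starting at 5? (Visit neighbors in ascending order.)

DFS from vertex 5 (neighbors processed in ascending order):
Visit order: 5, 2, 1, 3, 9, 0, 6, 7, 4, 8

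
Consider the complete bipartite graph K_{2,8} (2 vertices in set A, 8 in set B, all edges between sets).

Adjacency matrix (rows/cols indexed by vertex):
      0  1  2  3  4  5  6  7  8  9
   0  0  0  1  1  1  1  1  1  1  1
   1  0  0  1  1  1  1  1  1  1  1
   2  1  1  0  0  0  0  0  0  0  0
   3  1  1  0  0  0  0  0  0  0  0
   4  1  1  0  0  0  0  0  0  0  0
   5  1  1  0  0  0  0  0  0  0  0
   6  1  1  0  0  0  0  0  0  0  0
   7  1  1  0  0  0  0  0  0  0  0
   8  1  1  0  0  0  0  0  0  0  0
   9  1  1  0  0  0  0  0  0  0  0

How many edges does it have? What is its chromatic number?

K_{2,8} has 2 * 8 = 16 edges.
Bipartite graphs have chromatic number 2 (color each partition differently).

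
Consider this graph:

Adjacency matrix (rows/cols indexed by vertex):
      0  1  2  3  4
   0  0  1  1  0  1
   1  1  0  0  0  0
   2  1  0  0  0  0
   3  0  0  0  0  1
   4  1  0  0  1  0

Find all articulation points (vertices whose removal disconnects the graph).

An articulation point is a vertex whose removal disconnects the graph.
Articulation points: [0, 4]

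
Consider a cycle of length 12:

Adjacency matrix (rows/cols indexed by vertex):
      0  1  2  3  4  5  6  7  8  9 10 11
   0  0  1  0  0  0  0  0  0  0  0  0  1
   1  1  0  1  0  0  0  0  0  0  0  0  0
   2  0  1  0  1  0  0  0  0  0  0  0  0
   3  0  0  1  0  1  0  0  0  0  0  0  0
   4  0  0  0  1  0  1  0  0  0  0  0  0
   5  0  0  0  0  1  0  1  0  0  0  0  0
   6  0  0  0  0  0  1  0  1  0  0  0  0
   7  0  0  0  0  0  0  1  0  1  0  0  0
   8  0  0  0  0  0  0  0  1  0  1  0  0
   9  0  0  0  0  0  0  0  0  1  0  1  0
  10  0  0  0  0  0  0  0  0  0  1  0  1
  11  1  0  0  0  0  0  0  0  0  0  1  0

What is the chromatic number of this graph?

This is an even cycle (C_12). Even cycles are bipartite.
Chromatic number = 2.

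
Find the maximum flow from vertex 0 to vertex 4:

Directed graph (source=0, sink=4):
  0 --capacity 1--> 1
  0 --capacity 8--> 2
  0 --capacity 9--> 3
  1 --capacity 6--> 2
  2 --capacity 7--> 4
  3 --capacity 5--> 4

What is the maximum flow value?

Computing max flow:
  Flow on (0->2): 7/8
  Flow on (0->3): 5/9
  Flow on (2->4): 7/7
  Flow on (3->4): 5/5
Maximum flow = 12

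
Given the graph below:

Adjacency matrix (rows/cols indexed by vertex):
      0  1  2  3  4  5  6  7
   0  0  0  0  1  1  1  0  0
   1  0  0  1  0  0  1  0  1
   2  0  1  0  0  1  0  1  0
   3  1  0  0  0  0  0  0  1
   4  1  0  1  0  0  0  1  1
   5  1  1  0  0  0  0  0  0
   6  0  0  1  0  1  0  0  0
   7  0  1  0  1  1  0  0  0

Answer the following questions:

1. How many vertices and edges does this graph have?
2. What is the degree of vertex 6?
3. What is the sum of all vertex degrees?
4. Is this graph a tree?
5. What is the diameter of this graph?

Count: 8 vertices, 11 edges.
Vertex 6 has neighbors [2, 4], degree = 2.
Handshaking lemma: 2 * 11 = 22.
A tree on 8 vertices has 7 edges. This graph has 11 edges (4 extra). Not a tree.
Diameter (longest shortest path) = 3.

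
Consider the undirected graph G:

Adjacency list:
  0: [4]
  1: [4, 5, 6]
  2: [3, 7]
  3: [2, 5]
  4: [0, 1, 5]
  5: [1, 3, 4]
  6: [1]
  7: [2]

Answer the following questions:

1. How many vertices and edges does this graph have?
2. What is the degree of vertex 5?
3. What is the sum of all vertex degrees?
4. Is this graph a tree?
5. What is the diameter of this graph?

Count: 8 vertices, 8 edges.
Vertex 5 has neighbors [1, 3, 4], degree = 3.
Handshaking lemma: 2 * 8 = 16.
A tree on 8 vertices has 7 edges. This graph has 8 edges (1 extra). Not a tree.
Diameter (longest shortest path) = 5.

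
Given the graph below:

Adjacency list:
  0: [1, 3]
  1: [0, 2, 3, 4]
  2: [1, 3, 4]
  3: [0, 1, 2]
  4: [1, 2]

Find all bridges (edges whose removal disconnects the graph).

No bridges found. The graph is 2-edge-connected (no single edge removal disconnects it).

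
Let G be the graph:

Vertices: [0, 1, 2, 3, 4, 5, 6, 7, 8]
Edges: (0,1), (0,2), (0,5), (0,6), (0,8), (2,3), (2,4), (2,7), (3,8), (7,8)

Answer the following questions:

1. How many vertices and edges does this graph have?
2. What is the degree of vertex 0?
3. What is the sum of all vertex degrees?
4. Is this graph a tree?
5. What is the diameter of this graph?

Count: 9 vertices, 10 edges.
Vertex 0 has neighbors [1, 2, 5, 6, 8], degree = 5.
Handshaking lemma: 2 * 10 = 20.
A tree on 9 vertices has 8 edges. This graph has 10 edges (2 extra). Not a tree.
Diameter (longest shortest path) = 3.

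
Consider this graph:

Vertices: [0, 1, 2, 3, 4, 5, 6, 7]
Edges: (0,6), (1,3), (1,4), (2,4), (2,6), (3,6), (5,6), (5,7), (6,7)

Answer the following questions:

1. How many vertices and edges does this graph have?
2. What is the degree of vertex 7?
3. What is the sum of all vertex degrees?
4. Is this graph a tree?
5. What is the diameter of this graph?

Count: 8 vertices, 9 edges.
Vertex 7 has neighbors [5, 6], degree = 2.
Handshaking lemma: 2 * 9 = 18.
A tree on 8 vertices has 7 edges. This graph has 9 edges (2 extra). Not a tree.
Diameter (longest shortest path) = 3.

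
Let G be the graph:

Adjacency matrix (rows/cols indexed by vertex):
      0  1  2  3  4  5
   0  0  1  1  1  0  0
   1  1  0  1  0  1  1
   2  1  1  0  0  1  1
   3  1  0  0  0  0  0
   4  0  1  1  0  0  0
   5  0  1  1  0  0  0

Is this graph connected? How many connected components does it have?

Checking connectivity: the graph has 1 connected component(s).
All vertices are reachable from each other. The graph IS connected.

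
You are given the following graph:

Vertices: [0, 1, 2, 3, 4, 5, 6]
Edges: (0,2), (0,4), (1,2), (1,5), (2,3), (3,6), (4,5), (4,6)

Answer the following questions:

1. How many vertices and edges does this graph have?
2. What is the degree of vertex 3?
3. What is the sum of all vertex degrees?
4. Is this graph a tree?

Count: 7 vertices, 8 edges.
Vertex 3 has neighbors [2, 6], degree = 2.
Handshaking lemma: 2 * 8 = 16.
A tree on 7 vertices has 6 edges. This graph has 8 edges (2 extra). Not a tree.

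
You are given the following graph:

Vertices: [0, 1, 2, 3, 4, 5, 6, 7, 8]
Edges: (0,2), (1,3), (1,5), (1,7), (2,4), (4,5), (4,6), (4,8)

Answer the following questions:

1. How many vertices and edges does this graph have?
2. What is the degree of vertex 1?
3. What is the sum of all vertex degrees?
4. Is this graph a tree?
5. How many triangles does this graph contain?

Count: 9 vertices, 8 edges.
Vertex 1 has neighbors [3, 5, 7], degree = 3.
Handshaking lemma: 2 * 8 = 16.
A graph is a tree iff it is connected and has exactly n-1 edges. This graph is connected (all 9 vertices in one component) and has 9-1 = 8 edges. It is a tree.
Number of triangles = 0.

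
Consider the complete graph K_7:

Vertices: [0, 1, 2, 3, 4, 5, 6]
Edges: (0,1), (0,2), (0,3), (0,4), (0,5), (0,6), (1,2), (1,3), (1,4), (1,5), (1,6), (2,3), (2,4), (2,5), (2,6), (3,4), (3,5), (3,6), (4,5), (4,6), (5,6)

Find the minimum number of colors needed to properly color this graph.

In K_7, every vertex is adjacent to every other vertex.
Each vertex needs a unique color.
Chromatic number = 7.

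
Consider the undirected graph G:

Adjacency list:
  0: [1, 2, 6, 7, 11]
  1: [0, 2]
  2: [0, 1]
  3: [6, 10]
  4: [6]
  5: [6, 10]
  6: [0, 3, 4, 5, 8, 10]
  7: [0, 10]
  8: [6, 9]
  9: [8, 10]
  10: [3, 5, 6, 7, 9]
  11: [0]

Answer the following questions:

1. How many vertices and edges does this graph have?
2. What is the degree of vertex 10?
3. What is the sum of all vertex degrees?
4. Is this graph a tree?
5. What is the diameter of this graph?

Count: 12 vertices, 16 edges.
Vertex 10 has neighbors [3, 5, 6, 7, 9], degree = 5.
Handshaking lemma: 2 * 16 = 32.
A tree on 12 vertices has 11 edges. This graph has 16 edges (5 extra). Not a tree.
Diameter (longest shortest path) = 4.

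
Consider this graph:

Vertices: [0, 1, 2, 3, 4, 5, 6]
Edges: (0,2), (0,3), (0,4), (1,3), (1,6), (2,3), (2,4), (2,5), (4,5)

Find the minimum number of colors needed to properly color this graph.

The graph has a maximum clique of size 3 (lower bound on chromatic number).
A valid 3-coloring: {0: 1, 1: 0, 2: 0, 3: 2, 4: 2, 5: 1, 6: 1}.
Chromatic number = 3.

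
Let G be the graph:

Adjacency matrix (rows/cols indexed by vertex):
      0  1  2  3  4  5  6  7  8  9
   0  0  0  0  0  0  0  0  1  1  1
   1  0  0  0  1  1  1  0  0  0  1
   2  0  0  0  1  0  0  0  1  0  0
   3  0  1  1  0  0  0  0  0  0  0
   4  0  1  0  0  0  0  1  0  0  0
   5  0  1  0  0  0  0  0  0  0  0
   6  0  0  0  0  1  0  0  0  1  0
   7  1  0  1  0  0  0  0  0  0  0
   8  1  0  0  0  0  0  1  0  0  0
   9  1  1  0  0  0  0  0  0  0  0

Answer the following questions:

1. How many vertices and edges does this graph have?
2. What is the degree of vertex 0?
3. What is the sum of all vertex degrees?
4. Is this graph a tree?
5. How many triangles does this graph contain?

Count: 10 vertices, 11 edges.
Vertex 0 has neighbors [7, 8, 9], degree = 3.
Handshaking lemma: 2 * 11 = 22.
A tree on 10 vertices has 9 edges. This graph has 11 edges (2 extra). Not a tree.
Number of triangles = 0.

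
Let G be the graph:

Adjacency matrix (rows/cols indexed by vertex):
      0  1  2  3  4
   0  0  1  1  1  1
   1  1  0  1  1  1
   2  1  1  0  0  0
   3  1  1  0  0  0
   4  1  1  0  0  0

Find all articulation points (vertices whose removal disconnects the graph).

No articulation points. The graph is biconnected.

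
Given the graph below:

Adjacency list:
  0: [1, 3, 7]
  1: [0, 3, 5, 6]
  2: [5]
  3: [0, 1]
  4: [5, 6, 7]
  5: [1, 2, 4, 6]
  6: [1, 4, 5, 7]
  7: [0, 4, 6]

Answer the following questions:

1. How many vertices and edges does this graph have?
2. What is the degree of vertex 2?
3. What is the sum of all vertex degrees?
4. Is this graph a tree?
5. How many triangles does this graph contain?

Count: 8 vertices, 12 edges.
Vertex 2 has neighbors [5], degree = 1.
Handshaking lemma: 2 * 12 = 24.
A tree on 8 vertices has 7 edges. This graph has 12 edges (5 extra). Not a tree.
Number of triangles = 4.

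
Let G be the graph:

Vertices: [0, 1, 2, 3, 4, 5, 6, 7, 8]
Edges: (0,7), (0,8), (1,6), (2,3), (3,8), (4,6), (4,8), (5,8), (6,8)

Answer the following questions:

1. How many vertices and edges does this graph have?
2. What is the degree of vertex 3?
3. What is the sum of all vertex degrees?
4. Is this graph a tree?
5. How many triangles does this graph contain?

Count: 9 vertices, 9 edges.
Vertex 3 has neighbors [2, 8], degree = 2.
Handshaking lemma: 2 * 9 = 18.
A tree on 9 vertices has 8 edges. This graph has 9 edges (1 extra). Not a tree.
Number of triangles = 1.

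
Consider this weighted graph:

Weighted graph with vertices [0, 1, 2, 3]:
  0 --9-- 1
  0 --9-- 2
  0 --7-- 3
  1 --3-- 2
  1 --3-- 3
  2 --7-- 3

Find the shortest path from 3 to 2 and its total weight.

Using Dijkstra's algorithm from vertex 3:
Shortest path: 3 -> 1 -> 2
Total weight: 3 + 3 = 6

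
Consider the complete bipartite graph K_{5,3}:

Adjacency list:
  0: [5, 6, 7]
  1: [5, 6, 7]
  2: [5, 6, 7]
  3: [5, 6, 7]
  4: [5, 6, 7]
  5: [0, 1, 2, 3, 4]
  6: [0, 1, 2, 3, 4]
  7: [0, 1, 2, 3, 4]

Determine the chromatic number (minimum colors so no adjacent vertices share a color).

K_{5,3} is bipartite: vertices split into two independent sets of size 5 and 3.
Color one set 0, the other 1. No adjacent vertices share a color.
Chromatic number = 2.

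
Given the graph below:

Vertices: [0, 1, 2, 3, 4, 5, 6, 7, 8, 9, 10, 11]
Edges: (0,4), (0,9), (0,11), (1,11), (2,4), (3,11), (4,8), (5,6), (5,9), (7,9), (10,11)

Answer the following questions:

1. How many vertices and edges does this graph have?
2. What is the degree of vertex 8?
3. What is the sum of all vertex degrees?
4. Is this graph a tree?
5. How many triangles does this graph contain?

Count: 12 vertices, 11 edges.
Vertex 8 has neighbors [4], degree = 1.
Handshaking lemma: 2 * 11 = 22.
A graph is a tree iff it is connected and has exactly n-1 edges. This graph is connected (all 12 vertices in one component) and has 12-1 = 11 edges. It is a tree.
Number of triangles = 0.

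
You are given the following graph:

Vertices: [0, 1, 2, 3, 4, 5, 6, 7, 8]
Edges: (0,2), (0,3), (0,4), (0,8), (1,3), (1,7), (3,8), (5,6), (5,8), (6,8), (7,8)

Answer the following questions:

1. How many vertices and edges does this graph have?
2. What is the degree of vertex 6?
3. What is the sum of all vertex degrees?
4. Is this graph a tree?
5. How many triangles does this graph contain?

Count: 9 vertices, 11 edges.
Vertex 6 has neighbors [5, 8], degree = 2.
Handshaking lemma: 2 * 11 = 22.
A tree on 9 vertices has 8 edges. This graph has 11 edges (3 extra). Not a tree.
Number of triangles = 2.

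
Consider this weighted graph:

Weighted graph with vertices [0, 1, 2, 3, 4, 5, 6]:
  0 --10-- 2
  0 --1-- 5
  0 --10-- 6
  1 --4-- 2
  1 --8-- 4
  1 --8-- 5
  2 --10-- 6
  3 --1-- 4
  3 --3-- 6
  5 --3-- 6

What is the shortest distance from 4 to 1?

Using Dijkstra's algorithm from vertex 4:
Shortest path: 4 -> 1
Total weight: 8 = 8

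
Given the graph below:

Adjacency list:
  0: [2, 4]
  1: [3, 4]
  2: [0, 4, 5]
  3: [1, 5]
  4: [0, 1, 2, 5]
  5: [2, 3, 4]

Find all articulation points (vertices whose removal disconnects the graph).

No articulation points. The graph is biconnected.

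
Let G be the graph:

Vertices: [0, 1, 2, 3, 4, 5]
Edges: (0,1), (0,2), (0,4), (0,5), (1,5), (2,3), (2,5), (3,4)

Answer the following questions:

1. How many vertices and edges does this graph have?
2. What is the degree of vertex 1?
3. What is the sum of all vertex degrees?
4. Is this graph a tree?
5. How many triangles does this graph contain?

Count: 6 vertices, 8 edges.
Vertex 1 has neighbors [0, 5], degree = 2.
Handshaking lemma: 2 * 8 = 16.
A tree on 6 vertices has 5 edges. This graph has 8 edges (3 extra). Not a tree.
Number of triangles = 2.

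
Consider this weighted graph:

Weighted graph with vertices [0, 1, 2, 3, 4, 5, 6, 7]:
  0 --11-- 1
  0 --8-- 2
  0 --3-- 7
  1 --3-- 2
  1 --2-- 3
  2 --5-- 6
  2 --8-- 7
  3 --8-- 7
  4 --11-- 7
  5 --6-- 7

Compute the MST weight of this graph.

Applying Kruskal's algorithm (sort edges by weight, add if no cycle):
  Add (1,3) w=2
  Add (0,7) w=3
  Add (1,2) w=3
  Add (2,6) w=5
  Add (5,7) w=6
  Add (0,2) w=8
  Skip (2,7) w=8 (creates cycle)
  Skip (3,7) w=8 (creates cycle)
  Skip (0,1) w=11 (creates cycle)
  Add (4,7) w=11
MST weight = 38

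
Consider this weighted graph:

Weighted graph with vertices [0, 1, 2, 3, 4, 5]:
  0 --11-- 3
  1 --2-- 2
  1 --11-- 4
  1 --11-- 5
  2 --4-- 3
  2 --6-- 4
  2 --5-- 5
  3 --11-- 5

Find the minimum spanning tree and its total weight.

Applying Kruskal's algorithm (sort edges by weight, add if no cycle):
  Add (1,2) w=2
  Add (2,3) w=4
  Add (2,5) w=5
  Add (2,4) w=6
  Add (0,3) w=11
  Skip (1,4) w=11 (creates cycle)
  Skip (1,5) w=11 (creates cycle)
  Skip (3,5) w=11 (creates cycle)
MST weight = 28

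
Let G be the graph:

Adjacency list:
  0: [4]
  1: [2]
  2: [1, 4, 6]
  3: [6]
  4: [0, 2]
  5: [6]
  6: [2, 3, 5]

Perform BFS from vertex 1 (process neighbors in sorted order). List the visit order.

BFS from vertex 1 (neighbors processed in ascending order):
Visit order: 1, 2, 4, 6, 0, 3, 5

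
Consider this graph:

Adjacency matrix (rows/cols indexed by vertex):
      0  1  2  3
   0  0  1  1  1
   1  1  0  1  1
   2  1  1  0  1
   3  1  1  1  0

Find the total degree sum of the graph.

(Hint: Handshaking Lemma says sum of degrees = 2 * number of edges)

Count edges: 6 edges.
By Handshaking Lemma: sum of degrees = 2 * 6 = 12.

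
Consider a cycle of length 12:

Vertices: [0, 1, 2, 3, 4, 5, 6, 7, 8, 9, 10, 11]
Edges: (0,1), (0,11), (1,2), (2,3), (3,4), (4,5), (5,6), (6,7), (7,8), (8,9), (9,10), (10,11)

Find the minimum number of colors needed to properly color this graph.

This is an even cycle (C_12). Even cycles are bipartite.
Chromatic number = 2.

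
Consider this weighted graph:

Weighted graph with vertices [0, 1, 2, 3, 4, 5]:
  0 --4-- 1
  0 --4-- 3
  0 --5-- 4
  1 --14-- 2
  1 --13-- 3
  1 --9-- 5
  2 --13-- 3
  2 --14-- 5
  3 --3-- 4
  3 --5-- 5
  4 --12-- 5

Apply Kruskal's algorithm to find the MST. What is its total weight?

Applying Kruskal's algorithm (sort edges by weight, add if no cycle):
  Add (3,4) w=3
  Add (0,3) w=4
  Add (0,1) w=4
  Skip (0,4) w=5 (creates cycle)
  Add (3,5) w=5
  Skip (1,5) w=9 (creates cycle)
  Skip (4,5) w=12 (creates cycle)
  Skip (1,3) w=13 (creates cycle)
  Add (2,3) w=13
  Skip (1,2) w=14 (creates cycle)
  Skip (2,5) w=14 (creates cycle)
MST weight = 29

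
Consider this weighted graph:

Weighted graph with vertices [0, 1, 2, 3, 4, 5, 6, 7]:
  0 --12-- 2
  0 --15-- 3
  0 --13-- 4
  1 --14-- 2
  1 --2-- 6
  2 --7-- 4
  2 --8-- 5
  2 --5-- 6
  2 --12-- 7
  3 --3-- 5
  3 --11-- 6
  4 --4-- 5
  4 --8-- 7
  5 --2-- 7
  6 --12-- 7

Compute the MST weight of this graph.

Applying Kruskal's algorithm (sort edges by weight, add if no cycle):
  Add (1,6) w=2
  Add (5,7) w=2
  Add (3,5) w=3
  Add (4,5) w=4
  Add (2,6) w=5
  Add (2,4) w=7
  Skip (2,5) w=8 (creates cycle)
  Skip (4,7) w=8 (creates cycle)
  Skip (3,6) w=11 (creates cycle)
  Add (0,2) w=12
  Skip (2,7) w=12 (creates cycle)
  Skip (6,7) w=12 (creates cycle)
  Skip (0,4) w=13 (creates cycle)
  Skip (1,2) w=14 (creates cycle)
  Skip (0,3) w=15 (creates cycle)
MST weight = 35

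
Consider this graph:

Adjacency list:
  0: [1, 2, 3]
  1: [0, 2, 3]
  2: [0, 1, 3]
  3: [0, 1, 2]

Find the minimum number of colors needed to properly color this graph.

The graph has a maximum clique of size 4 (lower bound on chromatic number).
A valid 4-coloring: {0: 0, 1: 1, 2: 2, 3: 3}.
Chromatic number = 4.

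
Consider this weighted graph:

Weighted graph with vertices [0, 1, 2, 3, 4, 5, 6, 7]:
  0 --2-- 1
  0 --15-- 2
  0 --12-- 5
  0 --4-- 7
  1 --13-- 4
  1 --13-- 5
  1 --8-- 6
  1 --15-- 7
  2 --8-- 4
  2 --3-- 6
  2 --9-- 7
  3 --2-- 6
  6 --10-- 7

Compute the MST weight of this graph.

Applying Kruskal's algorithm (sort edges by weight, add if no cycle):
  Add (0,1) w=2
  Add (3,6) w=2
  Add (2,6) w=3
  Add (0,7) w=4
  Add (1,6) w=8
  Add (2,4) w=8
  Skip (2,7) w=9 (creates cycle)
  Skip (6,7) w=10 (creates cycle)
  Add (0,5) w=12
  Skip (1,5) w=13 (creates cycle)
  Skip (1,4) w=13 (creates cycle)
  Skip (0,2) w=15 (creates cycle)
  Skip (1,7) w=15 (creates cycle)
MST weight = 39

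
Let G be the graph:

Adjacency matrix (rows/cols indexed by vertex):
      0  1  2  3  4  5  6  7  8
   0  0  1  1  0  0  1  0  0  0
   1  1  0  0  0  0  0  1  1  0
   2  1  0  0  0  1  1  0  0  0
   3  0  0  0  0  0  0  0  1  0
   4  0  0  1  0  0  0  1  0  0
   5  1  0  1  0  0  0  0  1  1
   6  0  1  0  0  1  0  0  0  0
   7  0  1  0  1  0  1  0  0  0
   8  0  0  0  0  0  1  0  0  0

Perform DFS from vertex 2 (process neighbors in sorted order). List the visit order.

DFS from vertex 2 (neighbors processed in ascending order):
Visit order: 2, 0, 1, 6, 4, 7, 3, 5, 8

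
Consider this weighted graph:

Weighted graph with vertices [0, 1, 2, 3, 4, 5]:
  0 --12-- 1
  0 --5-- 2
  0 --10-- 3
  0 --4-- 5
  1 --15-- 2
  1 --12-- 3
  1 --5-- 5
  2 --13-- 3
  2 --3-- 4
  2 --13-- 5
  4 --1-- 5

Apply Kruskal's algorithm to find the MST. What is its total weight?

Applying Kruskal's algorithm (sort edges by weight, add if no cycle):
  Add (4,5) w=1
  Add (2,4) w=3
  Add (0,5) w=4
  Skip (0,2) w=5 (creates cycle)
  Add (1,5) w=5
  Add (0,3) w=10
  Skip (0,1) w=12 (creates cycle)
  Skip (1,3) w=12 (creates cycle)
  Skip (2,3) w=13 (creates cycle)
  Skip (2,5) w=13 (creates cycle)
  Skip (1,2) w=15 (creates cycle)
MST weight = 23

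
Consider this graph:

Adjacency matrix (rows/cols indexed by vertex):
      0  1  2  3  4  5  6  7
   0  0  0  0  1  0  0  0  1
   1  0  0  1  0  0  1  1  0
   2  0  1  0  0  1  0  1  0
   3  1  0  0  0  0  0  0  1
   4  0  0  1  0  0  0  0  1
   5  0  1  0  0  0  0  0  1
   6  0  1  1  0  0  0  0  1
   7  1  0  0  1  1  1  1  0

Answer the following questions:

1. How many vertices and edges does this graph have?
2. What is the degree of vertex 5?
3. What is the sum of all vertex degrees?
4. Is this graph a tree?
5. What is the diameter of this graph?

Count: 8 vertices, 11 edges.
Vertex 5 has neighbors [1, 7], degree = 2.
Handshaking lemma: 2 * 11 = 22.
A tree on 8 vertices has 7 edges. This graph has 11 edges (4 extra). Not a tree.
Diameter (longest shortest path) = 3.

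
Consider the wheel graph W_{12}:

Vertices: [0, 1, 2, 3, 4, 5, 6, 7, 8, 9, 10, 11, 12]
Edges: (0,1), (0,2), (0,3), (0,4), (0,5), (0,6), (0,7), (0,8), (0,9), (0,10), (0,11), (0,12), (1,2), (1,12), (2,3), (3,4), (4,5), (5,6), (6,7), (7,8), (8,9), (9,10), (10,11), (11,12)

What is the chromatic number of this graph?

W_{12} = C_{12} plus a hub adjacent to every cycle vertex.
The outer cycle needs 2 colors (even cycle); the hub is adjacent to all of them so needs a fresh color.
Chromatic number = 2 + 1 = 3.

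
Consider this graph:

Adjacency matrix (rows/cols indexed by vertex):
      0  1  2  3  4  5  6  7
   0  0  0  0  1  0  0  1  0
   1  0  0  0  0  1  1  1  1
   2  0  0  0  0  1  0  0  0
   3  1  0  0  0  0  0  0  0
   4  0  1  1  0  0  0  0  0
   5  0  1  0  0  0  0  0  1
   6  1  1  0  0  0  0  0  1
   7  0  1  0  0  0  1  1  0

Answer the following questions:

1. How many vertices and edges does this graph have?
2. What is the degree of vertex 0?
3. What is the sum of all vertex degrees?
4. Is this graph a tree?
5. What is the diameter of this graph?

Count: 8 vertices, 9 edges.
Vertex 0 has neighbors [3, 6], degree = 2.
Handshaking lemma: 2 * 9 = 18.
A tree on 8 vertices has 7 edges. This graph has 9 edges (2 extra). Not a tree.
Diameter (longest shortest path) = 5.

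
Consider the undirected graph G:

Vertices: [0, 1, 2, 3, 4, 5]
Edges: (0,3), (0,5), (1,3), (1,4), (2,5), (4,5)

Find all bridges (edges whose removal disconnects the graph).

A bridge is an edge whose removal increases the number of connected components.
Bridges found: (2,5)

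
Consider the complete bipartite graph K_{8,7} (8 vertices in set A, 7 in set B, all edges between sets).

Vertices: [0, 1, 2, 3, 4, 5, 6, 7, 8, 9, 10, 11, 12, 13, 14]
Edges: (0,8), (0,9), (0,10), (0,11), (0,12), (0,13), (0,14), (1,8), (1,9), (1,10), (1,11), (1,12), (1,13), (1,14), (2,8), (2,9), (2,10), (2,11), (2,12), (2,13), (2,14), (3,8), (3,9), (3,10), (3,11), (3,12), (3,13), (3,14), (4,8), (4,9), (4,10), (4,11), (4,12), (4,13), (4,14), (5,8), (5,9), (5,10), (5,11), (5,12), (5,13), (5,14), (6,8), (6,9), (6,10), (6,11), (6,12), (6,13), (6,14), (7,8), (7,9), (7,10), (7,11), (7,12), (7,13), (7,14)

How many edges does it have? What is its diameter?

K_{8,7} has 8 * 7 = 56 edges.
Any vertex reaches any opposite-side vertex in 1 step; same-side vertices reach in 2 steps via any opposite-side vertex.
Diameter = 2.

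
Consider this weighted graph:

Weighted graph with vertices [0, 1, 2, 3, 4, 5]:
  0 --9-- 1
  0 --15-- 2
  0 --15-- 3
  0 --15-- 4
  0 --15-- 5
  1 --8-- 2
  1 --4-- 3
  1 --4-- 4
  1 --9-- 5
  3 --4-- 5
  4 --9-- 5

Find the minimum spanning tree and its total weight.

Applying Kruskal's algorithm (sort edges by weight, add if no cycle):
  Add (1,4) w=4
  Add (1,3) w=4
  Add (3,5) w=4
  Add (1,2) w=8
  Add (0,1) w=9
  Skip (1,5) w=9 (creates cycle)
  Skip (4,5) w=9 (creates cycle)
  Skip (0,4) w=15 (creates cycle)
  Skip (0,2) w=15 (creates cycle)
  Skip (0,3) w=15 (creates cycle)
  Skip (0,5) w=15 (creates cycle)
MST weight = 29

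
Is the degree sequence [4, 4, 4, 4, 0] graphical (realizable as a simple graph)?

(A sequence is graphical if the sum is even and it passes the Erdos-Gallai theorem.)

Sum of degrees = 16. Sum is even but fails Erdos-Gallai. The sequence is NOT graphical.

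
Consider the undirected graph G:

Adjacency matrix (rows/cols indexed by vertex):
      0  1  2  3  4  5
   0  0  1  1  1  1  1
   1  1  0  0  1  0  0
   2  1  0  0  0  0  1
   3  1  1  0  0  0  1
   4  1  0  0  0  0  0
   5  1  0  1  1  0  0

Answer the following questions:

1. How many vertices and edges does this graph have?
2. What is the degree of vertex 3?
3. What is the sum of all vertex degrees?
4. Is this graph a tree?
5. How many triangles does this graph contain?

Count: 6 vertices, 8 edges.
Vertex 3 has neighbors [0, 1, 5], degree = 3.
Handshaking lemma: 2 * 8 = 16.
A tree on 6 vertices has 5 edges. This graph has 8 edges (3 extra). Not a tree.
Number of triangles = 3.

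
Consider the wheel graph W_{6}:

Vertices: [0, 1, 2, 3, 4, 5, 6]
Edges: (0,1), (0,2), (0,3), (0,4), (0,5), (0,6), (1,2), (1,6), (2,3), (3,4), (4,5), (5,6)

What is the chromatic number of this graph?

W_{6} = C_{6} plus a hub adjacent to every cycle vertex.
The outer cycle needs 2 colors (even cycle); the hub is adjacent to all of them so needs a fresh color.
Chromatic number = 2 + 1 = 3.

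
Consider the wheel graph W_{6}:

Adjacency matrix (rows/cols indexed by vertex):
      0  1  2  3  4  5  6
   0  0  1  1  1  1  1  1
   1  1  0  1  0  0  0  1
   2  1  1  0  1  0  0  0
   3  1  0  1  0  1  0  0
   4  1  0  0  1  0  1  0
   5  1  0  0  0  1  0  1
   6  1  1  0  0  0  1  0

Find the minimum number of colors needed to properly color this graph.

W_{6} = C_{6} plus a hub adjacent to every cycle vertex.
The outer cycle needs 2 colors (even cycle); the hub is adjacent to all of them so needs a fresh color.
Chromatic number = 2 + 1 = 3.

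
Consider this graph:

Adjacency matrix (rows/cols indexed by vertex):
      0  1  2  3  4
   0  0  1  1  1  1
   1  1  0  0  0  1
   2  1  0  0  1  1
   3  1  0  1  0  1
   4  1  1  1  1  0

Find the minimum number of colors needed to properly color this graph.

The graph has a maximum clique of size 4 (lower bound on chromatic number).
A valid 4-coloring: {0: 0, 1: 2, 2: 2, 3: 3, 4: 1}.
Chromatic number = 4.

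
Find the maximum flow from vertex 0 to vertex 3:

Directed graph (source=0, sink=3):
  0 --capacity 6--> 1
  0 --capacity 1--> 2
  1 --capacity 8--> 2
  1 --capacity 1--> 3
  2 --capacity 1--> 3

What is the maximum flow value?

Computing max flow:
  Flow on (0->1): 2/6
  Flow on (1->2): 1/8
  Flow on (1->3): 1/1
  Flow on (2->3): 1/1
Maximum flow = 2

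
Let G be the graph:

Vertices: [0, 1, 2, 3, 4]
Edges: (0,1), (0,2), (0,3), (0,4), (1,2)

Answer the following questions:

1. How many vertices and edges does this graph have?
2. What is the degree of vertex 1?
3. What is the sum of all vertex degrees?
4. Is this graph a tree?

Count: 5 vertices, 5 edges.
Vertex 1 has neighbors [0, 2], degree = 2.
Handshaking lemma: 2 * 5 = 10.
A tree on 5 vertices has 4 edges. This graph has 5 edges (1 extra). Not a tree.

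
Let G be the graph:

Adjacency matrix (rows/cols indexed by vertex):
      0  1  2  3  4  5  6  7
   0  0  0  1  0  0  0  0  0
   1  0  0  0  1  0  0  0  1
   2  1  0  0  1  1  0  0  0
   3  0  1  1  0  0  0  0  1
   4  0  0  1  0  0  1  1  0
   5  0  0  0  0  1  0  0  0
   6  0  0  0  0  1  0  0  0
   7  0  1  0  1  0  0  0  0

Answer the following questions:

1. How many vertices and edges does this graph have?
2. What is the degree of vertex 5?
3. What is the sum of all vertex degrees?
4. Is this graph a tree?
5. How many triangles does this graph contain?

Count: 8 vertices, 8 edges.
Vertex 5 has neighbors [4], degree = 1.
Handshaking lemma: 2 * 8 = 16.
A tree on 8 vertices has 7 edges. This graph has 8 edges (1 extra). Not a tree.
Number of triangles = 1.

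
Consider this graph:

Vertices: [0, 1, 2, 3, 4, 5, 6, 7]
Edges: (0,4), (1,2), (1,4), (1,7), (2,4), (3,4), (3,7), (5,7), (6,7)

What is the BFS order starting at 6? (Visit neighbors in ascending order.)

BFS from vertex 6 (neighbors processed in ascending order):
Visit order: 6, 7, 1, 3, 5, 2, 4, 0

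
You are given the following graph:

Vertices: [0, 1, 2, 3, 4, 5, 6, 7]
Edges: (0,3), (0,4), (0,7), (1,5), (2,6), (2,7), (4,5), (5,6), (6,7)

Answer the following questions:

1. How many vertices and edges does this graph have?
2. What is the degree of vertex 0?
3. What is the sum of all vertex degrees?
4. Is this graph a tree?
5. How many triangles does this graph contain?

Count: 8 vertices, 9 edges.
Vertex 0 has neighbors [3, 4, 7], degree = 3.
Handshaking lemma: 2 * 9 = 18.
A tree on 8 vertices has 7 edges. This graph has 9 edges (2 extra). Not a tree.
Number of triangles = 1.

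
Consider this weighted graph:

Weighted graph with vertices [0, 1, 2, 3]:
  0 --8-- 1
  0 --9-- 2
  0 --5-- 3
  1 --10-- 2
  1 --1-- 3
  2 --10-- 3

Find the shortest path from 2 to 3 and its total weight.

Using Dijkstra's algorithm from vertex 2:
Shortest path: 2 -> 3
Total weight: 10 = 10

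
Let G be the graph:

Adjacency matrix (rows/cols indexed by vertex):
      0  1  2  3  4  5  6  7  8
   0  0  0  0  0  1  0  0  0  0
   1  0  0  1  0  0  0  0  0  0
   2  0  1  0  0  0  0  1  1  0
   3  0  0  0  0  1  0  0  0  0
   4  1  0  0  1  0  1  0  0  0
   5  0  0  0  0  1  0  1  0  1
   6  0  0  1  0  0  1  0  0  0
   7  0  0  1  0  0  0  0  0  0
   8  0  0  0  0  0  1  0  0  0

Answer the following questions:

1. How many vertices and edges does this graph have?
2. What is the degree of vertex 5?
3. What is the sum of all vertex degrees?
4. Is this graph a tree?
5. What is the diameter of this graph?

Count: 9 vertices, 8 edges.
Vertex 5 has neighbors [4, 6, 8], degree = 3.
Handshaking lemma: 2 * 8 = 16.
A graph is a tree iff it is connected and has exactly n-1 edges. This graph is connected (all 9 vertices in one component) and has 9-1 = 8 edges. It is a tree.
Diameter (longest shortest path) = 5.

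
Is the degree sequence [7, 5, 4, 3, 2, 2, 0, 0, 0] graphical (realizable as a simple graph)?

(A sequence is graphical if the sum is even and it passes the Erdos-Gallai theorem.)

Sum of degrees = 23. Sum is odd, so the sequence is NOT graphical.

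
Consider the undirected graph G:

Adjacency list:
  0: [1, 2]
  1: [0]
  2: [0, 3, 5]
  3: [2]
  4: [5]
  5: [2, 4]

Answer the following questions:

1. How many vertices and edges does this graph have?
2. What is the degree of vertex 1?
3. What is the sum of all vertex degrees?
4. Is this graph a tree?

Count: 6 vertices, 5 edges.
Vertex 1 has neighbors [0], degree = 1.
Handshaking lemma: 2 * 5 = 10.
A graph is a tree iff it is connected and has exactly n-1 edges. This graph is connected (all 6 vertices in one component) and has 6-1 = 5 edges. It is a tree.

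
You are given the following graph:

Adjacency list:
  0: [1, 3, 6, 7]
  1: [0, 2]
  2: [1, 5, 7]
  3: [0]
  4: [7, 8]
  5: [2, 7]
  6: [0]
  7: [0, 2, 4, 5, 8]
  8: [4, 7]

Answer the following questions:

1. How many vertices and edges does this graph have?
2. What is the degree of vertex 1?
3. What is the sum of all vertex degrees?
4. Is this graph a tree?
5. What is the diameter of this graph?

Count: 9 vertices, 11 edges.
Vertex 1 has neighbors [0, 2], degree = 2.
Handshaking lemma: 2 * 11 = 22.
A tree on 9 vertices has 8 edges. This graph has 11 edges (3 extra). Not a tree.
Diameter (longest shortest path) = 3.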